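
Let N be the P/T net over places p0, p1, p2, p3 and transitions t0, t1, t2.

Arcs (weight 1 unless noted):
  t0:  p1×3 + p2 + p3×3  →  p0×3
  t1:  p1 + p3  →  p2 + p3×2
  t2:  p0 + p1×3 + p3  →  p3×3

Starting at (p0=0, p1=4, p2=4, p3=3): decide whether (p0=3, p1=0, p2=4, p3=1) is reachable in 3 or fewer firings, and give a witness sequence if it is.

step 1: fire t1:  (p0=0, p1=4, p2=4, p3=3) → (p0=0, p1=3, p2=5, p3=4)
step 2: fire t0:  (p0=0, p1=3, p2=5, p3=4) → (p0=3, p1=0, p2=4, p3=1)

YES — reachable via ⟨t1, t0⟩ (2 firings)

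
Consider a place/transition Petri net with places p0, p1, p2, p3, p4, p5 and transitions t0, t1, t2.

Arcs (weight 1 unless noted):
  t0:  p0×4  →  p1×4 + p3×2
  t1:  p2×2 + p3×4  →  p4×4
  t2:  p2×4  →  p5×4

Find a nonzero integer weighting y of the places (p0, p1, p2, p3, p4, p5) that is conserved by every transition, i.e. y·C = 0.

y = (p0:1, p1:1, p2:0, p3:0, p4:0, p5:0)

Incidence matrix C (rows=places, cols=transitions):
       t0   t1   t2
   p0  -4    0    0
   p1   4    0    0
   p2   0   -2   -4
   p3   2   -4    0
   p4   0    4    0
   p5   0    0    4

Candidate y = [1, 1, 0, 0, 0, 0]; check y·C column-wise:
  col t0: 1·-4 + 1·4 + 0·2 = 0
  col t1: 1·0 + 1·0 + 0·-2 + 0·-4 + 0·4 = 0
  col t2: 1·0 + 1·0 + 0·-4 + 0·4 = 0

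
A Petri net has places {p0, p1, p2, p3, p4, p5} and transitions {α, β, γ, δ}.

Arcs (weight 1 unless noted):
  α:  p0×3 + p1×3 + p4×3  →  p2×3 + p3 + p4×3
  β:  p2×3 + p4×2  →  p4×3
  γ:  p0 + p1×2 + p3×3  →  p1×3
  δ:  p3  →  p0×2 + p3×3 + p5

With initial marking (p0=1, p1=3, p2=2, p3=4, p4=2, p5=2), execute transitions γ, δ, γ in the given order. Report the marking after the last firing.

step 1: fire γ:  (p0=1, p1=3, p2=2, p3=4, p4=2, p5=2) → (p0=0, p1=4, p2=2, p3=1, p4=2, p5=2)
step 2: fire δ:  (p0=0, p1=4, p2=2, p3=1, p4=2, p5=2) → (p0=2, p1=4, p2=2, p3=3, p4=2, p5=3)
step 3: fire γ:  (p0=2, p1=4, p2=2, p3=3, p4=2, p5=3) → (p0=1, p1=5, p2=2, p3=0, p4=2, p5=3)

(p0=1, p1=5, p2=2, p3=0, p4=2, p5=3)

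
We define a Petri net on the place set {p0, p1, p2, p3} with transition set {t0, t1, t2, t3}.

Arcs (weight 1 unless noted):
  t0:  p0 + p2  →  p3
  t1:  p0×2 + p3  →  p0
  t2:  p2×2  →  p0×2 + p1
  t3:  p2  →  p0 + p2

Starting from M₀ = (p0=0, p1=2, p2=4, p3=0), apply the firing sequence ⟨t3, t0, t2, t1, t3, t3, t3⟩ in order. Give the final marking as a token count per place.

(p0=4, p1=3, p2=1, p3=0)

step 1: fire t3:  (p0=0, p1=2, p2=4, p3=0) → (p0=1, p1=2, p2=4, p3=0)
step 2: fire t0:  (p0=1, p1=2, p2=4, p3=0) → (p0=0, p1=2, p2=3, p3=1)
step 3: fire t2:  (p0=0, p1=2, p2=3, p3=1) → (p0=2, p1=3, p2=1, p3=1)
step 4: fire t1:  (p0=2, p1=3, p2=1, p3=1) → (p0=1, p1=3, p2=1, p3=0)
step 5: fire t3:  (p0=1, p1=3, p2=1, p3=0) → (p0=2, p1=3, p2=1, p3=0)
step 6: fire t3:  (p0=2, p1=3, p2=1, p3=0) → (p0=3, p1=3, p2=1, p3=0)
step 7: fire t3:  (p0=3, p1=3, p2=1, p3=0) → (p0=4, p1=3, p2=1, p3=0)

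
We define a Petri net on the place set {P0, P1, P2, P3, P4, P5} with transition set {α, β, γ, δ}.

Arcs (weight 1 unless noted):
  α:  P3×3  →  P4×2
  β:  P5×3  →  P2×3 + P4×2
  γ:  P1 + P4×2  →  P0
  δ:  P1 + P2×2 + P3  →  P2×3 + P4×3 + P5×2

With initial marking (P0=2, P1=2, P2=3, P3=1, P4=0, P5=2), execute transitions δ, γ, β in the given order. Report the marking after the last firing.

(P0=3, P1=0, P2=7, P3=0, P4=3, P5=1)

step 1: fire δ:  (P0=2, P1=2, P2=3, P3=1, P4=0, P5=2) → (P0=2, P1=1, P2=4, P3=0, P4=3, P5=4)
step 2: fire γ:  (P0=2, P1=1, P2=4, P3=0, P4=3, P5=4) → (P0=3, P1=0, P2=4, P3=0, P4=1, P5=4)
step 3: fire β:  (P0=3, P1=0, P2=4, P3=0, P4=1, P5=4) → (P0=3, P1=0, P2=7, P3=0, P4=3, P5=1)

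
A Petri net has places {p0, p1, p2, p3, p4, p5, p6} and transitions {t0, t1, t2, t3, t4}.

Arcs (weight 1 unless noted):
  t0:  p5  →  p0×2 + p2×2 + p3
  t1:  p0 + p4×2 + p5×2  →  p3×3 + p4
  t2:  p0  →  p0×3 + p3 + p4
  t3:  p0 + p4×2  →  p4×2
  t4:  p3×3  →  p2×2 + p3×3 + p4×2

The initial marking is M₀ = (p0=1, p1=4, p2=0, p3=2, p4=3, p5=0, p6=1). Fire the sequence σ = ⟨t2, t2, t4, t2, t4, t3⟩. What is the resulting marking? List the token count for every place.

step 1: fire t2:  (p0=1, p1=4, p2=0, p3=2, p4=3, p5=0, p6=1) → (p0=3, p1=4, p2=0, p3=3, p4=4, p5=0, p6=1)
step 2: fire t2:  (p0=3, p1=4, p2=0, p3=3, p4=4, p5=0, p6=1) → (p0=5, p1=4, p2=0, p3=4, p4=5, p5=0, p6=1)
step 3: fire t4:  (p0=5, p1=4, p2=0, p3=4, p4=5, p5=0, p6=1) → (p0=5, p1=4, p2=2, p3=4, p4=7, p5=0, p6=1)
step 4: fire t2:  (p0=5, p1=4, p2=2, p3=4, p4=7, p5=0, p6=1) → (p0=7, p1=4, p2=2, p3=5, p4=8, p5=0, p6=1)
step 5: fire t4:  (p0=7, p1=4, p2=2, p3=5, p4=8, p5=0, p6=1) → (p0=7, p1=4, p2=4, p3=5, p4=10, p5=0, p6=1)
step 6: fire t3:  (p0=7, p1=4, p2=4, p3=5, p4=10, p5=0, p6=1) → (p0=6, p1=4, p2=4, p3=5, p4=10, p5=0, p6=1)

(p0=6, p1=4, p2=4, p3=5, p4=10, p5=0, p6=1)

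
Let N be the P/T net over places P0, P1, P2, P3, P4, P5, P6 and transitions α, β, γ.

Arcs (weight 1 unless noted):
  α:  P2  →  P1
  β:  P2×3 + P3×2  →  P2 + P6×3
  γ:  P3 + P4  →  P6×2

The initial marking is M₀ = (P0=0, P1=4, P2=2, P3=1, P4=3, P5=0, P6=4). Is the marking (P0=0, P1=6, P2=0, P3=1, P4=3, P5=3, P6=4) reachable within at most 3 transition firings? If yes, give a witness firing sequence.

depth 0: 1 marking
depth 1: 3 markings reached so far
depth 2: 5 markings reached so far
depth 3: 6 markings reached so far
target is not among the 6 markings reachable within 3 steps

NO — not reachable within 3 firings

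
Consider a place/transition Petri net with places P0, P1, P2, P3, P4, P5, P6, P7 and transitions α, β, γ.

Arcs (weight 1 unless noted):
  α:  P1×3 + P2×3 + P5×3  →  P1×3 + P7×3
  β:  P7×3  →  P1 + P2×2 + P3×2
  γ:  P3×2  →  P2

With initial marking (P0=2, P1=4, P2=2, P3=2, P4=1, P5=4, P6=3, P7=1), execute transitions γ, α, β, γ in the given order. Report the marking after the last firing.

step 1: fire γ:  (P0=2, P1=4, P2=2, P3=2, P4=1, P5=4, P6=3, P7=1) → (P0=2, P1=4, P2=3, P3=0, P4=1, P5=4, P6=3, P7=1)
step 2: fire α:  (P0=2, P1=4, P2=3, P3=0, P4=1, P5=4, P6=3, P7=1) → (P0=2, P1=4, P2=0, P3=0, P4=1, P5=1, P6=3, P7=4)
step 3: fire β:  (P0=2, P1=4, P2=0, P3=0, P4=1, P5=1, P6=3, P7=4) → (P0=2, P1=5, P2=2, P3=2, P4=1, P5=1, P6=3, P7=1)
step 4: fire γ:  (P0=2, P1=5, P2=2, P3=2, P4=1, P5=1, P6=3, P7=1) → (P0=2, P1=5, P2=3, P3=0, P4=1, P5=1, P6=3, P7=1)

(P0=2, P1=5, P2=3, P3=0, P4=1, P5=1, P6=3, P7=1)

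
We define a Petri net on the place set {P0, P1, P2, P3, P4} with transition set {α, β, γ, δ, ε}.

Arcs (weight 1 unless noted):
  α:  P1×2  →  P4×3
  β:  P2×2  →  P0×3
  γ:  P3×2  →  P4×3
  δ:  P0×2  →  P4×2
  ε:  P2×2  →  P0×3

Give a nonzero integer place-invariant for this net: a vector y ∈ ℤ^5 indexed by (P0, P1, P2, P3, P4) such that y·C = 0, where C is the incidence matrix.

y = (P0:2, P1:3, P2:3, P3:3, P4:2)

Incidence matrix C (rows=places, cols=transitions):
        α    β    γ    δ    ε
   P0   0    3    0   -2    3
   P1  -2    0    0    0    0
   P2   0   -2    0    0   -2
   P3   0    0   -2    0    0
   P4   3    0    3    2    0

Candidate y = [2, 3, 3, 3, 2]; check y·C column-wise:
  col α: 2·0 + 3·-2 + 3·0 + 3·0 + 2·3 = 0
  col β: 2·3 + 3·0 + 3·-2 + 3·0 + 2·0 = 0
  col γ: 2·0 + 3·0 + 3·0 + 3·-2 + 2·3 = 0
  col δ: 2·-2 + 3·0 + 3·0 + 3·0 + 2·2 = 0
  col ε: 2·3 + 3·0 + 3·-2 + 3·0 + 2·0 = 0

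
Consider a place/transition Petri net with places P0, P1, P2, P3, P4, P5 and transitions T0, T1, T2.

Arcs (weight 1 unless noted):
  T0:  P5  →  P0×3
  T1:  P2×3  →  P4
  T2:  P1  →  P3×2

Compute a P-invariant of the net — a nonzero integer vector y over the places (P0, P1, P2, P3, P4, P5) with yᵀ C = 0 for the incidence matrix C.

y = (P0:0, P1:2, P2:0, P3:1, P4:0, P5:0)

Incidence matrix C (rows=places, cols=transitions):
       T0   T1   T2
   P0   3    0    0
   P1   0    0   -1
   P2   0   -3    0
   P3   0    0    2
   P4   0    1    0
   P5  -1    0    0

Candidate y = [0, 2, 0, 1, 0, 0]; check y·C column-wise:
  col T0: 0·3 + 2·0 + 1·0 + 0·-1 = 0
  col T1: 2·0 + 0·-3 + 1·0 + 0·1 = 0
  col T2: 2·-1 + 1·2 = 0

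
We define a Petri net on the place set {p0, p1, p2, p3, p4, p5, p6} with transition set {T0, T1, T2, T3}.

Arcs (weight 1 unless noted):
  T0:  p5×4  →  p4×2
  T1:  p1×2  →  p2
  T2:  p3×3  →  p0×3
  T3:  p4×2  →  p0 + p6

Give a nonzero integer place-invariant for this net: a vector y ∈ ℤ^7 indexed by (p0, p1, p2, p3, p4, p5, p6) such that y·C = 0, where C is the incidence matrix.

y = (p0:0, p1:1, p2:2, p3:0, p4:0, p5:0, p6:0)

Incidence matrix C (rows=places, cols=transitions):
       T0   T1   T2   T3
   p0   0    0    3    1
   p1   0   -2    0    0
   p2   0    1    0    0
   p3   0    0   -3    0
   p4   2    0    0   -2
   p5  -4    0    0    0
   p6   0    0    0    1

Candidate y = [0, 1, 2, 0, 0, 0, 0]; check y·C column-wise:
  col T0: 1·0 + 2·0 + 0·2 + 0·-4 = 0
  col T1: 1·-2 + 2·1 = 0
  col T2: 0·3 + 1·0 + 2·0 + 0·-3 = 0
  col T3: 0·1 + 1·0 + 2·0 + 0·-2 + 0·1 = 0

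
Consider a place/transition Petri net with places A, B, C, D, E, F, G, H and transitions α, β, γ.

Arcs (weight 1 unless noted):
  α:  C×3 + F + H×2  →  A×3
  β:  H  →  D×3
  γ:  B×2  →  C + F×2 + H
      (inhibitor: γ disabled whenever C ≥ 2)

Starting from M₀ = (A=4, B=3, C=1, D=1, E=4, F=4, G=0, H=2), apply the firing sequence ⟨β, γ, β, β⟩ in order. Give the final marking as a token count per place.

(A=4, B=1, C=2, D=10, E=4, F=6, G=0, H=0)

step 1: fire β:  (A=4, B=3, C=1, D=1, E=4, F=4, G=0, H=2) → (A=4, B=3, C=1, D=4, E=4, F=4, G=0, H=1)
step 2: fire γ:  (A=4, B=3, C=1, D=4, E=4, F=4, G=0, H=1) → (A=4, B=1, C=2, D=4, E=4, F=6, G=0, H=2)
step 3: fire β:  (A=4, B=1, C=2, D=4, E=4, F=6, G=0, H=2) → (A=4, B=1, C=2, D=7, E=4, F=6, G=0, H=1)
step 4: fire β:  (A=4, B=1, C=2, D=7, E=4, F=6, G=0, H=1) → (A=4, B=1, C=2, D=10, E=4, F=6, G=0, H=0)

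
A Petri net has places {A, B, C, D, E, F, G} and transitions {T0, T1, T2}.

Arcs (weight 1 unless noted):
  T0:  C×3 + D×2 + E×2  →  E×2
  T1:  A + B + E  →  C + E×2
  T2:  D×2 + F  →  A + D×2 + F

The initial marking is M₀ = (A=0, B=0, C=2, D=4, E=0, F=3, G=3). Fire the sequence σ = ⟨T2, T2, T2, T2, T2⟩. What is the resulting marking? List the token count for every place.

(A=5, B=0, C=2, D=4, E=0, F=3, G=3)

step 1: fire T2:  (A=0, B=0, C=2, D=4, E=0, F=3, G=3) → (A=1, B=0, C=2, D=4, E=0, F=3, G=3)
step 2: fire T2:  (A=1, B=0, C=2, D=4, E=0, F=3, G=3) → (A=2, B=0, C=2, D=4, E=0, F=3, G=3)
step 3: fire T2:  (A=2, B=0, C=2, D=4, E=0, F=3, G=3) → (A=3, B=0, C=2, D=4, E=0, F=3, G=3)
step 4: fire T2:  (A=3, B=0, C=2, D=4, E=0, F=3, G=3) → (A=4, B=0, C=2, D=4, E=0, F=3, G=3)
step 5: fire T2:  (A=4, B=0, C=2, D=4, E=0, F=3, G=3) → (A=5, B=0, C=2, D=4, E=0, F=3, G=3)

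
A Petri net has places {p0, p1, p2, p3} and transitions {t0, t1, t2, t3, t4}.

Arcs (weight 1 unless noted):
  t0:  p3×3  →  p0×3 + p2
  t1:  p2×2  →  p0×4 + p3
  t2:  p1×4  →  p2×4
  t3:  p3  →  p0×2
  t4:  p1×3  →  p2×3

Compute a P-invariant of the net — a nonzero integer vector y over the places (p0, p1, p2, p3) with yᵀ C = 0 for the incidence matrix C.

Incidence matrix C (rows=places, cols=transitions):
       t0   t1   t2   t3   t4
   p0   3    4    0    2    0
   p1   0    0   -4    0   -3
   p2   1   -2    4    0    3
   p3  -3    1    0   -1    0

Candidate y = [1, 3, 3, 2]; check y·C column-wise:
  col t0: 1·3 + 3·0 + 3·1 + 2·-3 = 0
  col t1: 1·4 + 3·0 + 3·-2 + 2·1 = 0
  col t2: 1·0 + 3·-4 + 3·4 + 2·0 = 0
  col t3: 1·2 + 3·0 + 3·0 + 2·-1 = 0
  col t4: 1·0 + 3·-3 + 3·3 + 2·0 = 0

y = (p0:1, p1:3, p2:3, p3:2)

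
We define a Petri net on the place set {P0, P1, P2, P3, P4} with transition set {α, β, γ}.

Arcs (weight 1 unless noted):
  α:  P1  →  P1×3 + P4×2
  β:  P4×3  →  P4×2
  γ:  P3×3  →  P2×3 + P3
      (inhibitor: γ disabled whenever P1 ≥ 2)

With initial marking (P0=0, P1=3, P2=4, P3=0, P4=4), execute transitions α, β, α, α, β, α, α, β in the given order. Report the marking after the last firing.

step 1: fire α:  (P0=0, P1=3, P2=4, P3=0, P4=4) → (P0=0, P1=5, P2=4, P3=0, P4=6)
step 2: fire β:  (P0=0, P1=5, P2=4, P3=0, P4=6) → (P0=0, P1=5, P2=4, P3=0, P4=5)
step 3: fire α:  (P0=0, P1=5, P2=4, P3=0, P4=5) → (P0=0, P1=7, P2=4, P3=0, P4=7)
step 4: fire α:  (P0=0, P1=7, P2=4, P3=0, P4=7) → (P0=0, P1=9, P2=4, P3=0, P4=9)
step 5: fire β:  (P0=0, P1=9, P2=4, P3=0, P4=9) → (P0=0, P1=9, P2=4, P3=0, P4=8)
step 6: fire α:  (P0=0, P1=9, P2=4, P3=0, P4=8) → (P0=0, P1=11, P2=4, P3=0, P4=10)
step 7: fire α:  (P0=0, P1=11, P2=4, P3=0, P4=10) → (P0=0, P1=13, P2=4, P3=0, P4=12)
step 8: fire β:  (P0=0, P1=13, P2=4, P3=0, P4=12) → (P0=0, P1=13, P2=4, P3=0, P4=11)

(P0=0, P1=13, P2=4, P3=0, P4=11)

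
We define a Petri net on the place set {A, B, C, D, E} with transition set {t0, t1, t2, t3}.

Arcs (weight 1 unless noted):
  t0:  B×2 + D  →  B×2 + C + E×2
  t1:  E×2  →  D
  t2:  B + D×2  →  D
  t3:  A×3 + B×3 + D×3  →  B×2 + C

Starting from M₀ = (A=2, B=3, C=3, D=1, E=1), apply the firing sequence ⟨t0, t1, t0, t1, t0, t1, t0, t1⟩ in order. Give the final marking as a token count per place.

step 1: fire t0:  (A=2, B=3, C=3, D=1, E=1) → (A=2, B=3, C=4, D=0, E=3)
step 2: fire t1:  (A=2, B=3, C=4, D=0, E=3) → (A=2, B=3, C=4, D=1, E=1)
step 3: fire t0:  (A=2, B=3, C=4, D=1, E=1) → (A=2, B=3, C=5, D=0, E=3)
step 4: fire t1:  (A=2, B=3, C=5, D=0, E=3) → (A=2, B=3, C=5, D=1, E=1)
step 5: fire t0:  (A=2, B=3, C=5, D=1, E=1) → (A=2, B=3, C=6, D=0, E=3)
step 6: fire t1:  (A=2, B=3, C=6, D=0, E=3) → (A=2, B=3, C=6, D=1, E=1)
step 7: fire t0:  (A=2, B=3, C=6, D=1, E=1) → (A=2, B=3, C=7, D=0, E=3)
step 8: fire t1:  (A=2, B=3, C=7, D=0, E=3) → (A=2, B=3, C=7, D=1, E=1)

(A=2, B=3, C=7, D=1, E=1)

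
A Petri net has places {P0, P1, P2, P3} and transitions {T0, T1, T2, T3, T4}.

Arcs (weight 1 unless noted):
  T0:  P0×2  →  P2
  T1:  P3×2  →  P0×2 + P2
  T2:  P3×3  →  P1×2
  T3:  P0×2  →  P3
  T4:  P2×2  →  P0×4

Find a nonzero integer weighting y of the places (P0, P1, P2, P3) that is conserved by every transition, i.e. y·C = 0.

Incidence matrix C (rows=places, cols=transitions):
       T0   T1   T2   T3   T4
   P0  -2    2    0   -2    4
   P1   0    0    2    0    0
   P2   1    1    0    0   -2
   P3   0   -2   -3    1    0

Candidate y = [1, 3, 2, 2]; check y·C column-wise:
  col T0: 1·-2 + 3·0 + 2·1 + 2·0 = 0
  col T1: 1·2 + 3·0 + 2·1 + 2·-2 = 0
  col T2: 1·0 + 3·2 + 2·0 + 2·-3 = 0
  col T3: 1·-2 + 3·0 + 2·0 + 2·1 = 0
  col T4: 1·4 + 3·0 + 2·-2 + 2·0 = 0

y = (P0:1, P1:3, P2:2, P3:2)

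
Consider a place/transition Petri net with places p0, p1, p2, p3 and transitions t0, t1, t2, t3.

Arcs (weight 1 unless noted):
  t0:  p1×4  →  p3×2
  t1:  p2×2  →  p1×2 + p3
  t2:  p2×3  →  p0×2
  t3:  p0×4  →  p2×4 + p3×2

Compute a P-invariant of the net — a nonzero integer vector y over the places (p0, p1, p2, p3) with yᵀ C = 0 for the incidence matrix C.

Incidence matrix C (rows=places, cols=transitions):
       t0   t1   t2   t3
   p0   0    0    2   -4
   p1  -4    2    0    0
   p2   0   -2   -3    4
   p3   2    1    0    2

Candidate y = [3, 1, 2, 2]; check y·C column-wise:
  col t0: 3·0 + 1·-4 + 2·0 + 2·2 = 0
  col t1: 3·0 + 1·2 + 2·-2 + 2·1 = 0
  col t2: 3·2 + 1·0 + 2·-3 + 2·0 = 0
  col t3: 3·-4 + 1·0 + 2·4 + 2·2 = 0

y = (p0:3, p1:1, p2:2, p3:2)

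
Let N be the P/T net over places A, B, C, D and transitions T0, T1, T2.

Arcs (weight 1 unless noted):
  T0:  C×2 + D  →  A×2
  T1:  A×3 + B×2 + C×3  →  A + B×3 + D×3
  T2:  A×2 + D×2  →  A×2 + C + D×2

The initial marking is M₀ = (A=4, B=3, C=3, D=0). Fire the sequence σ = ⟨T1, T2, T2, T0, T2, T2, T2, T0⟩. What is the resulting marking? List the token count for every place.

step 1: fire T1:  (A=4, B=3, C=3, D=0) → (A=2, B=4, C=0, D=3)
step 2: fire T2:  (A=2, B=4, C=0, D=3) → (A=2, B=4, C=1, D=3)
step 3: fire T2:  (A=2, B=4, C=1, D=3) → (A=2, B=4, C=2, D=3)
step 4: fire T0:  (A=2, B=4, C=2, D=3) → (A=4, B=4, C=0, D=2)
step 5: fire T2:  (A=4, B=4, C=0, D=2) → (A=4, B=4, C=1, D=2)
step 6: fire T2:  (A=4, B=4, C=1, D=2) → (A=4, B=4, C=2, D=2)
step 7: fire T2:  (A=4, B=4, C=2, D=2) → (A=4, B=4, C=3, D=2)
step 8: fire T0:  (A=4, B=4, C=3, D=2) → (A=6, B=4, C=1, D=1)

(A=6, B=4, C=1, D=1)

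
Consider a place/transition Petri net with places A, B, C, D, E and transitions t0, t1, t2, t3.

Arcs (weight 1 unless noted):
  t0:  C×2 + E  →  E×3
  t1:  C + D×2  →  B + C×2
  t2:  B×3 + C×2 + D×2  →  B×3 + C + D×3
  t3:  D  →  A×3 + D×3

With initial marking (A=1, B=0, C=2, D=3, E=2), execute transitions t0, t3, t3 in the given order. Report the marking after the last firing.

step 1: fire t0:  (A=1, B=0, C=2, D=3, E=2) → (A=1, B=0, C=0, D=3, E=4)
step 2: fire t3:  (A=1, B=0, C=0, D=3, E=4) → (A=4, B=0, C=0, D=5, E=4)
step 3: fire t3:  (A=4, B=0, C=0, D=5, E=4) → (A=7, B=0, C=0, D=7, E=4)

(A=7, B=0, C=0, D=7, E=4)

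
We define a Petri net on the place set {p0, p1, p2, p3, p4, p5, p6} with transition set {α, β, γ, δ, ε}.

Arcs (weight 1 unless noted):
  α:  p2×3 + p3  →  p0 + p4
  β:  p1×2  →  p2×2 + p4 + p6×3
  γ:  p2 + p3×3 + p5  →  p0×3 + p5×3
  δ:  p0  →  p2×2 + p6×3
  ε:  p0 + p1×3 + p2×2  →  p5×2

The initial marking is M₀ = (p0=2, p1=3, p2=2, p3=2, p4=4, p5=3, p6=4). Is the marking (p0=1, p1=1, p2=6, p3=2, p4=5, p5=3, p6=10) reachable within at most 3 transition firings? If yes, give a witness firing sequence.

step 1: fire β:  (p0=2, p1=3, p2=2, p3=2, p4=4, p5=3, p6=4) → (p0=2, p1=1, p2=4, p3=2, p4=5, p5=3, p6=7)
step 2: fire δ:  (p0=2, p1=1, p2=4, p3=2, p4=5, p5=3, p6=7) → (p0=1, p1=1, p2=6, p3=2, p4=5, p5=3, p6=10)

YES — reachable via ⟨β, δ⟩ (2 firings)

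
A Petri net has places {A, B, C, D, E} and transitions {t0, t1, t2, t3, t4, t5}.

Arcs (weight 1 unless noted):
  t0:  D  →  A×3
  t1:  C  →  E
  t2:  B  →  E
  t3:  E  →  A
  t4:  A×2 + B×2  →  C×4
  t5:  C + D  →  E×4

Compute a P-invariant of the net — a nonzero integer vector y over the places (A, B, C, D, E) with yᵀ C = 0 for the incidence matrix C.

Incidence matrix C (rows=places, cols=transitions):
       t0   t1   t2   t3   t4   t5
    A   3    0    0    1   -2    0
    B   0    0   -1    0   -2    0
    C   0   -1    0    0    4   -1
    D  -1    0    0    0    0   -1
    E   0    1    1   -1    0    4

Candidate y = [1, 1, 1, 3, 1]; check y·C column-wise:
  col t0: 1·3 + 1·0 + 1·0 + 3·-1 + 1·0 = 0
  col t1: 1·0 + 1·0 + 1·-1 + 3·0 + 1·1 = 0
  col t2: 1·0 + 1·-1 + 1·0 + 3·0 + 1·1 = 0
  col t3: 1·1 + 1·0 + 1·0 + 3·0 + 1·-1 = 0
  col t4: 1·-2 + 1·-2 + 1·4 + 3·0 + 1·0 = 0
  col t5: 1·0 + 1·0 + 1·-1 + 3·-1 + 1·4 = 0

y = (A:1, B:1, C:1, D:3, E:1)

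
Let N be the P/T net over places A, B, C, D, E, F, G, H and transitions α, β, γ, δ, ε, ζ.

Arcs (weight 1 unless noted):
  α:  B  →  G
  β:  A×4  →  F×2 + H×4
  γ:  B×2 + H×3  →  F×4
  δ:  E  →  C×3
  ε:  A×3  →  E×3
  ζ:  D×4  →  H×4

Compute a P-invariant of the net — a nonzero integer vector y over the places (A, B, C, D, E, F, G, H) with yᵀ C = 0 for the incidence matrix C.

y = (A:3, B:12, C:1, D:0, E:3, F:6, G:12, H:0)

Incidence matrix C (rows=places, cols=transitions):
        α    β    γ    δ    ε    ζ
    A   0   -4    0    0   -3    0
    B  -1    0   -2    0    0    0
    C   0    0    0    3    0    0
    D   0    0    0    0    0   -4
    E   0    0    0   -1    3    0
    F   0    2    4    0    0    0
    G   1    0    0    0    0    0
    H   0    4   -3    0    0    4

Candidate y = [3, 12, 1, 0, 3, 6, 12, 0]; check y·C column-wise:
  col α: 3·0 + 12·-1 + 1·0 + 3·0 + 6·0 + 12·1 = 0
  col β: 3·-4 + 12·0 + 1·0 + 3·0 + 6·2 + 12·0 + 0·4 = 0
  col γ: 3·0 + 12·-2 + 1·0 + 3·0 + 6·4 + 12·0 + 0·-3 = 0
  col δ: 3·0 + 12·0 + 1·3 + 3·-1 + 6·0 + 12·0 = 0
  col ε: 3·-3 + 12·0 + 1·0 + 3·3 + 6·0 + 12·0 = 0
  col ζ: 3·0 + 12·0 + 1·0 + 0·-4 + 3·0 + 6·0 + 12·0 + 0·4 = 0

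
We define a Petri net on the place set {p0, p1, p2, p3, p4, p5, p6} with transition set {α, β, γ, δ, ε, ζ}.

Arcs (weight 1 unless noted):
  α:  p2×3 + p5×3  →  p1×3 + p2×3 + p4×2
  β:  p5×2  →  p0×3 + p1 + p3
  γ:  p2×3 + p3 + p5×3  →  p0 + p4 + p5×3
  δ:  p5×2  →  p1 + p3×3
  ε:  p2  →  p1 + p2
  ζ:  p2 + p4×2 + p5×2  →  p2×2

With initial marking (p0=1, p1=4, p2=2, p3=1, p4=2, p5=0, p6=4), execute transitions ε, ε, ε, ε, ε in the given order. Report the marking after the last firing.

(p0=1, p1=9, p2=2, p3=1, p4=2, p5=0, p6=4)

step 1: fire ε:  (p0=1, p1=4, p2=2, p3=1, p4=2, p5=0, p6=4) → (p0=1, p1=5, p2=2, p3=1, p4=2, p5=0, p6=4)
step 2: fire ε:  (p0=1, p1=5, p2=2, p3=1, p4=2, p5=0, p6=4) → (p0=1, p1=6, p2=2, p3=1, p4=2, p5=0, p6=4)
step 3: fire ε:  (p0=1, p1=6, p2=2, p3=1, p4=2, p5=0, p6=4) → (p0=1, p1=7, p2=2, p3=1, p4=2, p5=0, p6=4)
step 4: fire ε:  (p0=1, p1=7, p2=2, p3=1, p4=2, p5=0, p6=4) → (p0=1, p1=8, p2=2, p3=1, p4=2, p5=0, p6=4)
step 5: fire ε:  (p0=1, p1=8, p2=2, p3=1, p4=2, p5=0, p6=4) → (p0=1, p1=9, p2=2, p3=1, p4=2, p5=0, p6=4)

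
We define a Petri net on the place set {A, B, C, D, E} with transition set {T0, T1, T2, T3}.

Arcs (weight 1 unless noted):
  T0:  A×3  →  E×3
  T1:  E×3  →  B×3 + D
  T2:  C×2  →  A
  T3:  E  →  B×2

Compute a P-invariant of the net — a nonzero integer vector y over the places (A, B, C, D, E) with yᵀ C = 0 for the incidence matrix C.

y = (A:2, B:1, C:1, D:3, E:2)

Incidence matrix C (rows=places, cols=transitions):
       T0   T1   T2   T3
    A  -3    0    1    0
    B   0    3    0    2
    C   0    0   -2    0
    D   0    1    0    0
    E   3   -3    0   -1

Candidate y = [2, 1, 1, 3, 2]; check y·C column-wise:
  col T0: 2·-3 + 1·0 + 1·0 + 3·0 + 2·3 = 0
  col T1: 2·0 + 1·3 + 1·0 + 3·1 + 2·-3 = 0
  col T2: 2·1 + 1·0 + 1·-2 + 3·0 + 2·0 = 0
  col T3: 2·0 + 1·2 + 1·0 + 3·0 + 2·-1 = 0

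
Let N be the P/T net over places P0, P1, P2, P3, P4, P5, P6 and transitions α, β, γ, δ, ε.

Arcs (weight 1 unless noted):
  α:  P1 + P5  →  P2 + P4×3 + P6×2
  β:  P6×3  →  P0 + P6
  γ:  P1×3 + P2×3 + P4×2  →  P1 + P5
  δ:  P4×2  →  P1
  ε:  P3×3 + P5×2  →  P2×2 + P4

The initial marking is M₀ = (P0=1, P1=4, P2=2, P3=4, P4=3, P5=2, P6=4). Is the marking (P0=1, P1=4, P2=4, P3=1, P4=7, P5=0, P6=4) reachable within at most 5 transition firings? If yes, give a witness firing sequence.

depth 0: 1 marking
depth 1: 5 markings reached so far
depth 2: 13 markings reached so far
depth 3: 26 markings reached so far
depth 4: 41 markings reached so far
depth 5: 56 markings reached so far
target is not among the 56 markings reachable within 5 steps

NO — not reachable within 5 firings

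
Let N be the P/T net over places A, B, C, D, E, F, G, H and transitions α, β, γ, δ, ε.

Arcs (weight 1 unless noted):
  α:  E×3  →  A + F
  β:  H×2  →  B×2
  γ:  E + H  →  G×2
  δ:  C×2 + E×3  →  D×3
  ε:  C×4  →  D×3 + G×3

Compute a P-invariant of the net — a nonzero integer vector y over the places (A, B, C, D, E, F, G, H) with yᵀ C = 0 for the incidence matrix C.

y = (A:1, B:0, C:0, D:0, E:0, F:-1, G:0, H:0)

Incidence matrix C (rows=places, cols=transitions):
        α    β    γ    δ    ε
    A   1    0    0    0    0
    B   0    2    0    0    0
    C   0    0    0   -2   -4
    D   0    0    0    3    3
    E  -3    0   -1   -3    0
    F   1    0    0    0    0
    G   0    0    2    0    3
    H   0   -2   -1    0    0

Candidate y = [1, 0, 0, 0, 0, -1, 0, 0]; check y·C column-wise:
  col α: 1·1 + 0·-3 + -1·1 = 0
  col β: 1·0 + 0·2 + -1·0 + 0·-2 = 0
  col γ: 1·0 + 0·-1 + -1·0 + 0·2 + 0·-1 = 0
  col δ: 1·0 + 0·-2 + 0·3 + 0·-3 + -1·0 = 0
  col ε: 1·0 + 0·-4 + 0·3 + -1·0 + 0·3 = 0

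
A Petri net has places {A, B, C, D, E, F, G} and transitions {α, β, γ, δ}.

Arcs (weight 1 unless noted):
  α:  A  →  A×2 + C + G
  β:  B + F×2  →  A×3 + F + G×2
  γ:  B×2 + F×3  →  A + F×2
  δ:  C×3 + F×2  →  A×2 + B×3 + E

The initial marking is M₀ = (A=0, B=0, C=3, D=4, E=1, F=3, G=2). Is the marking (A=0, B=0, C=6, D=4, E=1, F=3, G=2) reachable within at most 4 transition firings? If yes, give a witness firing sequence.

NO — not reachable within 4 firings

depth 0: 1 marking
depth 1: 2 markings reached so far
depth 2: 3 markings reached so far
depth 3: 4 markings reached so far
depth 4: 5 markings reached so far
target is not among the 5 markings reachable within 4 steps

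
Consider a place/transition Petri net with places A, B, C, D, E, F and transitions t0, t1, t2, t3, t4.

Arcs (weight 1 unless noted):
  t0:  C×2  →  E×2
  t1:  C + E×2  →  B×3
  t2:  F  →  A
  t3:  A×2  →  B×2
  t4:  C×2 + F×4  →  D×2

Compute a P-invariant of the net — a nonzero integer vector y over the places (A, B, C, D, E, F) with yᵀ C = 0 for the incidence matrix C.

y = (A:1, B:1, C:1, D:3, E:1, F:1)

Incidence matrix C (rows=places, cols=transitions):
       t0   t1   t2   t3   t4
    A   0    0    1   -2    0
    B   0    3    0    2    0
    C  -2   -1    0    0   -2
    D   0    0    0    0    2
    E   2   -2    0    0    0
    F   0    0   -1    0   -4

Candidate y = [1, 1, 1, 3, 1, 1]; check y·C column-wise:
  col t0: 1·0 + 1·0 + 1·-2 + 3·0 + 1·2 + 1·0 = 0
  col t1: 1·0 + 1·3 + 1·-1 + 3·0 + 1·-2 + 1·0 = 0
  col t2: 1·1 + 1·0 + 1·0 + 3·0 + 1·0 + 1·-1 = 0
  col t3: 1·-2 + 1·2 + 1·0 + 3·0 + 1·0 + 1·0 = 0
  col t4: 1·0 + 1·0 + 1·-2 + 3·2 + 1·0 + 1·-4 = 0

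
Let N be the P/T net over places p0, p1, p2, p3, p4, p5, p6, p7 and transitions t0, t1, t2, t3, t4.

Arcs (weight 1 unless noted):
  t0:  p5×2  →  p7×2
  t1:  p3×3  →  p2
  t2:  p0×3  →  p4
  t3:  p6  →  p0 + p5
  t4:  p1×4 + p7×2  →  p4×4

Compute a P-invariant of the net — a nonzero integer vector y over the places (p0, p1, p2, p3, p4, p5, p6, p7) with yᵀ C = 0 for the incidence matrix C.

Incidence matrix C (rows=places, cols=transitions):
       t0   t1   t2   t3   t4
   p0   0    0   -3    1    0
   p1   0    0    0    0   -4
   p2   0    1    0    0    0
   p3   0   -3    0    0    0
   p4   0    0    1    0    4
   p5  -2    0    0    1    0
   p6   0    0    0   -1    0
   p7   2    0    0    0   -2

Candidate y = [0, 0, 3, 1, 0, 0, 0, 0]; check y·C column-wise:
  col t0: 3·0 + 1·0 + 0·-2 + 0·2 = 0
  col t1: 3·1 + 1·-3 = 0
  col t2: 0·-3 + 3·0 + 1·0 + 0·1 = 0
  col t3: 0·1 + 3·0 + 1·0 + 0·1 + 0·-1 = 0
  col t4: 0·-4 + 3·0 + 1·0 + 0·4 + 0·-2 = 0

y = (p0:0, p1:0, p2:3, p3:1, p4:0, p5:0, p6:0, p7:0)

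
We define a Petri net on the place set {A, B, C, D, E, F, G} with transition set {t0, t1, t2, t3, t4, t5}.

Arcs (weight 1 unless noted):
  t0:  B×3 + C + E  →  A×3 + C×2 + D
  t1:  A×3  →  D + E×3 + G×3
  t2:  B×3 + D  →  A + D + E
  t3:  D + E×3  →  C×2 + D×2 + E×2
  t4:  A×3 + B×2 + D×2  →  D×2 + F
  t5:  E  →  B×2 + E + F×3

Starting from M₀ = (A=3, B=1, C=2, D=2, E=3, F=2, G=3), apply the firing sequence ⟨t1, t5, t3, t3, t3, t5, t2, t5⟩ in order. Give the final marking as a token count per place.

(A=1, B=4, C=8, D=6, E=4, F=11, G=6)

step 1: fire t1:  (A=3, B=1, C=2, D=2, E=3, F=2, G=3) → (A=0, B=1, C=2, D=3, E=6, F=2, G=6)
step 2: fire t5:  (A=0, B=1, C=2, D=3, E=6, F=2, G=6) → (A=0, B=3, C=2, D=3, E=6, F=5, G=6)
step 3: fire t3:  (A=0, B=3, C=2, D=3, E=6, F=5, G=6) → (A=0, B=3, C=4, D=4, E=5, F=5, G=6)
step 4: fire t3:  (A=0, B=3, C=4, D=4, E=5, F=5, G=6) → (A=0, B=3, C=6, D=5, E=4, F=5, G=6)
step 5: fire t3:  (A=0, B=3, C=6, D=5, E=4, F=5, G=6) → (A=0, B=3, C=8, D=6, E=3, F=5, G=6)
step 6: fire t5:  (A=0, B=3, C=8, D=6, E=3, F=5, G=6) → (A=0, B=5, C=8, D=6, E=3, F=8, G=6)
step 7: fire t2:  (A=0, B=5, C=8, D=6, E=3, F=8, G=6) → (A=1, B=2, C=8, D=6, E=4, F=8, G=6)
step 8: fire t5:  (A=1, B=2, C=8, D=6, E=4, F=8, G=6) → (A=1, B=4, C=8, D=6, E=4, F=11, G=6)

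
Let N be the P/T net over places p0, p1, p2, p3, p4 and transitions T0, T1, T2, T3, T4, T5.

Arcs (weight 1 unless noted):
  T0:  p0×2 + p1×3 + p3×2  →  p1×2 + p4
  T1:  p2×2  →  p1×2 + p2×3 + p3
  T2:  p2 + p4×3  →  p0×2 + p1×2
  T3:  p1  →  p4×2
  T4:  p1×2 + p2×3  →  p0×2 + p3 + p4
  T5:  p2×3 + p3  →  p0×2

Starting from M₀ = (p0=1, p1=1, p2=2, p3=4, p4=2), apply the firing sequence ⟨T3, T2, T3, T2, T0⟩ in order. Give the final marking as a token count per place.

(p0=3, p1=2, p2=0, p3=2, p4=1)

step 1: fire T3:  (p0=1, p1=1, p2=2, p3=4, p4=2) → (p0=1, p1=0, p2=2, p3=4, p4=4)
step 2: fire T2:  (p0=1, p1=0, p2=2, p3=4, p4=4) → (p0=3, p1=2, p2=1, p3=4, p4=1)
step 3: fire T3:  (p0=3, p1=2, p2=1, p3=4, p4=1) → (p0=3, p1=1, p2=1, p3=4, p4=3)
step 4: fire T2:  (p0=3, p1=1, p2=1, p3=4, p4=3) → (p0=5, p1=3, p2=0, p3=4, p4=0)
step 5: fire T0:  (p0=5, p1=3, p2=0, p3=4, p4=0) → (p0=3, p1=2, p2=0, p3=2, p4=1)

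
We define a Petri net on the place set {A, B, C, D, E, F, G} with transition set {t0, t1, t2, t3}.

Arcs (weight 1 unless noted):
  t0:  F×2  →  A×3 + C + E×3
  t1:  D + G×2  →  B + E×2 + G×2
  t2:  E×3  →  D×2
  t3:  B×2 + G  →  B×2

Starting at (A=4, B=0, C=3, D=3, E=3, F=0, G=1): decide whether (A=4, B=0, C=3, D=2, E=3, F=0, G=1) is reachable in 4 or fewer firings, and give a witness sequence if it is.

NO — not reachable within 4 firings

depth 0: 1 marking
depth 1: 2 markings reached so far
depth 2: 2 markings reached so far
(frontier empty at depth 2; search complete)
target is not among the 2 markings reachable within 4 steps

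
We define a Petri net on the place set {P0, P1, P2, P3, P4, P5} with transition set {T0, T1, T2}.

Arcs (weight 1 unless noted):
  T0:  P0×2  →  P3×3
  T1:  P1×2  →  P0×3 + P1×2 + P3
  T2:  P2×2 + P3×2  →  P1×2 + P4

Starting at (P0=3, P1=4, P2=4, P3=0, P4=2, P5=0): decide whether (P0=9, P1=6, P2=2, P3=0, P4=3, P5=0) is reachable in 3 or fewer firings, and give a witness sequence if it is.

step 1: fire T1:  (P0=3, P1=4, P2=4, P3=0, P4=2, P5=0) → (P0=6, P1=4, P2=4, P3=1, P4=2, P5=0)
step 2: fire T1:  (P0=6, P1=4, P2=4, P3=1, P4=2, P5=0) → (P0=9, P1=4, P2=4, P3=2, P4=2, P5=0)
step 3: fire T2:  (P0=9, P1=4, P2=4, P3=2, P4=2, P5=0) → (P0=9, P1=6, P2=2, P3=0, P4=3, P5=0)

YES — reachable via ⟨T1, T1, T2⟩ (3 firings)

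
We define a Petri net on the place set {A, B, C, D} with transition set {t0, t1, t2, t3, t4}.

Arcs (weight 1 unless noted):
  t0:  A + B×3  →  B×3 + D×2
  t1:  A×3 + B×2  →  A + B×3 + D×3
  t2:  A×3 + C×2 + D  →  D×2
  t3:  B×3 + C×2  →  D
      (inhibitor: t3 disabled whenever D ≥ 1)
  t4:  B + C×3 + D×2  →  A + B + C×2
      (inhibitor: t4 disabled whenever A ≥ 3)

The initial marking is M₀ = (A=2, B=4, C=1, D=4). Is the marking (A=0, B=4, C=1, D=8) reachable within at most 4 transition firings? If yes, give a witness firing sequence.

YES — reachable via ⟨t0, t0⟩ (2 firings)

step 1: fire t0:  (A=2, B=4, C=1, D=4) → (A=1, B=4, C=1, D=6)
step 2: fire t0:  (A=1, B=4, C=1, D=6) → (A=0, B=4, C=1, D=8)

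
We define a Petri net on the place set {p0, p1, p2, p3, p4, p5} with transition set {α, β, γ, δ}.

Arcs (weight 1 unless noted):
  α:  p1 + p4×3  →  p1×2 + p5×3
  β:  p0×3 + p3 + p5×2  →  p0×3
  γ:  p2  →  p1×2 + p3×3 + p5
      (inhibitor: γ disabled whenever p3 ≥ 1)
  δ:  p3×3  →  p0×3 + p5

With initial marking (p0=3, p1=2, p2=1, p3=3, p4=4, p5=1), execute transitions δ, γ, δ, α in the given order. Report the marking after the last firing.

(p0=9, p1=5, p2=0, p3=0, p4=1, p5=7)

step 1: fire δ:  (p0=3, p1=2, p2=1, p3=3, p4=4, p5=1) → (p0=6, p1=2, p2=1, p3=0, p4=4, p5=2)
step 2: fire γ:  (p0=6, p1=2, p2=1, p3=0, p4=4, p5=2) → (p0=6, p1=4, p2=0, p3=3, p4=4, p5=3)
step 3: fire δ:  (p0=6, p1=4, p2=0, p3=3, p4=4, p5=3) → (p0=9, p1=4, p2=0, p3=0, p4=4, p5=4)
step 4: fire α:  (p0=9, p1=4, p2=0, p3=0, p4=4, p5=4) → (p0=9, p1=5, p2=0, p3=0, p4=1, p5=7)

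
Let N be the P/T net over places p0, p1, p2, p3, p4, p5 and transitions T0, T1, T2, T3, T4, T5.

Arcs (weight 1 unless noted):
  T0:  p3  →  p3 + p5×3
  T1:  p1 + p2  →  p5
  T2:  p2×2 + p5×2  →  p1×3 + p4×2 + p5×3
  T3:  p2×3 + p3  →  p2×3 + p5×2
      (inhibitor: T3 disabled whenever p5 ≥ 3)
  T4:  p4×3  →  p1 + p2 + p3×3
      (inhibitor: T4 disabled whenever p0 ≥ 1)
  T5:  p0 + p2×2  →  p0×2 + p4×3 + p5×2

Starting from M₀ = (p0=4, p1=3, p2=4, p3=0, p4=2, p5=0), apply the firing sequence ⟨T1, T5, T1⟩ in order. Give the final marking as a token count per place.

step 1: fire T1:  (p0=4, p1=3, p2=4, p3=0, p4=2, p5=0) → (p0=4, p1=2, p2=3, p3=0, p4=2, p5=1)
step 2: fire T5:  (p0=4, p1=2, p2=3, p3=0, p4=2, p5=1) → (p0=5, p1=2, p2=1, p3=0, p4=5, p5=3)
step 3: fire T1:  (p0=5, p1=2, p2=1, p3=0, p4=5, p5=3) → (p0=5, p1=1, p2=0, p3=0, p4=5, p5=4)

(p0=5, p1=1, p2=0, p3=0, p4=5, p5=4)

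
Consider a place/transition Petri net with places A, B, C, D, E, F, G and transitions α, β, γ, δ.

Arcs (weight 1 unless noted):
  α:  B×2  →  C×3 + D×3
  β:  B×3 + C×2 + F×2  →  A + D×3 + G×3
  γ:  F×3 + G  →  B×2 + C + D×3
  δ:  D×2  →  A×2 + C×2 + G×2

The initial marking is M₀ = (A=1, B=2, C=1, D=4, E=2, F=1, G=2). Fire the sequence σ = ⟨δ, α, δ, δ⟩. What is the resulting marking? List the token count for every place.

step 1: fire δ:  (A=1, B=2, C=1, D=4, E=2, F=1, G=2) → (A=3, B=2, C=3, D=2, E=2, F=1, G=4)
step 2: fire α:  (A=3, B=2, C=3, D=2, E=2, F=1, G=4) → (A=3, B=0, C=6, D=5, E=2, F=1, G=4)
step 3: fire δ:  (A=3, B=0, C=6, D=5, E=2, F=1, G=4) → (A=5, B=0, C=8, D=3, E=2, F=1, G=6)
step 4: fire δ:  (A=5, B=0, C=8, D=3, E=2, F=1, G=6) → (A=7, B=0, C=10, D=1, E=2, F=1, G=8)

(A=7, B=0, C=10, D=1, E=2, F=1, G=8)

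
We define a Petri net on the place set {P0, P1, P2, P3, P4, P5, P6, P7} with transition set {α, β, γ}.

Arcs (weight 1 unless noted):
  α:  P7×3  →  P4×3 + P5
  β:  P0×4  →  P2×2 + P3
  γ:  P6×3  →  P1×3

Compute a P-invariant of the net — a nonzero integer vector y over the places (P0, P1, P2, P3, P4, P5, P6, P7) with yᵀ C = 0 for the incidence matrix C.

Incidence matrix C (rows=places, cols=transitions):
        α    β    γ
   P0   0   -4    0
   P1   0    0    3
   P2   0    2    0
   P3   0    1    0
   P4   3    0    0
   P5   1    0    0
   P6   0    0   -3
   P7  -3    0    0

Candidate y = [1, 0, 2, 0, 0, 0, 0, 0]; check y·C column-wise:
  col α: 1·0 + 2·0 + 0·3 + 0·1 + 0·-3 = 0
  col β: 1·-4 + 2·2 + 0·1 = 0
  col γ: 1·0 + 0·3 + 2·0 + 0·-3 = 0

y = (P0:1, P1:0, P2:2, P3:0, P4:0, P5:0, P6:0, P7:0)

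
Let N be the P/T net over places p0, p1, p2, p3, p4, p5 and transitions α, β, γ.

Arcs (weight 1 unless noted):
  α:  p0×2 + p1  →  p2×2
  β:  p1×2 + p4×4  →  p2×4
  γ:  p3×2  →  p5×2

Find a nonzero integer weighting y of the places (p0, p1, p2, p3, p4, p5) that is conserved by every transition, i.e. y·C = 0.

y = (p0:0, p1:2, p2:1, p3:0, p4:0, p5:0)

Incidence matrix C (rows=places, cols=transitions):
        α    β    γ
   p0  -2    0    0
   p1  -1   -2    0
   p2   2    4    0
   p3   0    0   -2
   p4   0   -4    0
   p5   0    0    2

Candidate y = [0, 2, 1, 0, 0, 0]; check y·C column-wise:
  col α: 0·-2 + 2·-1 + 1·2 = 0
  col β: 2·-2 + 1·4 + 0·-4 = 0
  col γ: 2·0 + 1·0 + 0·-2 + 0·2 = 0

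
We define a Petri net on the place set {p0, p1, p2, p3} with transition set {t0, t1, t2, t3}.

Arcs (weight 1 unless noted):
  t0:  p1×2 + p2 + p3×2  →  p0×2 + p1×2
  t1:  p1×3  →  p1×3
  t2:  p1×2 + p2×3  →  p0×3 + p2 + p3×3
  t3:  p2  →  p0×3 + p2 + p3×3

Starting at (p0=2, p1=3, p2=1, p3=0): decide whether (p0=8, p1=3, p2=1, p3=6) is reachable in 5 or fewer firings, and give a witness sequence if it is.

step 1: fire t3:  (p0=2, p1=3, p2=1, p3=0) → (p0=5, p1=3, p2=1, p3=3)
step 2: fire t3:  (p0=5, p1=3, p2=1, p3=3) → (p0=8, p1=3, p2=1, p3=6)

YES — reachable via ⟨t3, t3⟩ (2 firings)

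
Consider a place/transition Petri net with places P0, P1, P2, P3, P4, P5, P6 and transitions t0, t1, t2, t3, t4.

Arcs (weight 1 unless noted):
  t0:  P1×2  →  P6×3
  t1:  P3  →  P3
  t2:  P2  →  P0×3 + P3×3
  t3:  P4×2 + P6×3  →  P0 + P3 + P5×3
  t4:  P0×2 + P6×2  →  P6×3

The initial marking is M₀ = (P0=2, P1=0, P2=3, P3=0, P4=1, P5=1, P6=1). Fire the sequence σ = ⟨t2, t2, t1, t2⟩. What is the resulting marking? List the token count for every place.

(P0=11, P1=0, P2=0, P3=9, P4=1, P5=1, P6=1)

step 1: fire t2:  (P0=2, P1=0, P2=3, P3=0, P4=1, P5=1, P6=1) → (P0=5, P1=0, P2=2, P3=3, P4=1, P5=1, P6=1)
step 2: fire t2:  (P0=5, P1=0, P2=2, P3=3, P4=1, P5=1, P6=1) → (P0=8, P1=0, P2=1, P3=6, P4=1, P5=1, P6=1)
step 3: fire t1:  (P0=8, P1=0, P2=1, P3=6, P4=1, P5=1, P6=1) → (P0=8, P1=0, P2=1, P3=6, P4=1, P5=1, P6=1)
step 4: fire t2:  (P0=8, P1=0, P2=1, P3=6, P4=1, P5=1, P6=1) → (P0=11, P1=0, P2=0, P3=9, P4=1, P5=1, P6=1)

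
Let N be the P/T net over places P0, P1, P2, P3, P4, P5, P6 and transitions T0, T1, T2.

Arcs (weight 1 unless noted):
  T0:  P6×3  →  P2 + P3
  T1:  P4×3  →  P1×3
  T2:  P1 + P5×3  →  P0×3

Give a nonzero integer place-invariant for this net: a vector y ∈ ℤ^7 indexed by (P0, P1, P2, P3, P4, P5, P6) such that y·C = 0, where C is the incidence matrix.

Incidence matrix C (rows=places, cols=transitions):
       T0   T1   T2
   P0   0    0    3
   P1   0    3   -1
   P2   1    0    0
   P3   1    0    0
   P4   0   -3    0
   P5   0    0   -3
   P6  -3    0    0

Candidate y = [0, 0, 1, -1, 0, 0, 0]; check y·C column-wise:
  col T0: 1·1 + -1·1 + 0·-3 = 0
  col T1: 0·3 + 1·0 + -1·0 + 0·-3 = 0
  col T2: 0·3 + 0·-1 + 1·0 + -1·0 + 0·-3 = 0

y = (P0:0, P1:0, P2:1, P3:-1, P4:0, P5:0, P6:0)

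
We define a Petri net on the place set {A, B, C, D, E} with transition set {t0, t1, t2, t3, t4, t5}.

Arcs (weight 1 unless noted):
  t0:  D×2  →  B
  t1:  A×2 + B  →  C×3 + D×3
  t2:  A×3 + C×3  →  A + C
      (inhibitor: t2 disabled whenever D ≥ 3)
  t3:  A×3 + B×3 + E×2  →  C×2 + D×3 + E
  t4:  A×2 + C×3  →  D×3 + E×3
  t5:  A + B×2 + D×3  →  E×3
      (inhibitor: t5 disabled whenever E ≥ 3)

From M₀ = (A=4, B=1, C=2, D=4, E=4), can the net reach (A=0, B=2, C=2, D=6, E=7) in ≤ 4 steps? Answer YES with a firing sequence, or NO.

YES — reachable via ⟨t0, t0, t1, t4⟩ (4 firings)

step 1: fire t0:  (A=4, B=1, C=2, D=4, E=4) → (A=4, B=2, C=2, D=2, E=4)
step 2: fire t0:  (A=4, B=2, C=2, D=2, E=4) → (A=4, B=3, C=2, D=0, E=4)
step 3: fire t1:  (A=4, B=3, C=2, D=0, E=4) → (A=2, B=2, C=5, D=3, E=4)
step 4: fire t4:  (A=2, B=2, C=5, D=3, E=4) → (A=0, B=2, C=2, D=6, E=7)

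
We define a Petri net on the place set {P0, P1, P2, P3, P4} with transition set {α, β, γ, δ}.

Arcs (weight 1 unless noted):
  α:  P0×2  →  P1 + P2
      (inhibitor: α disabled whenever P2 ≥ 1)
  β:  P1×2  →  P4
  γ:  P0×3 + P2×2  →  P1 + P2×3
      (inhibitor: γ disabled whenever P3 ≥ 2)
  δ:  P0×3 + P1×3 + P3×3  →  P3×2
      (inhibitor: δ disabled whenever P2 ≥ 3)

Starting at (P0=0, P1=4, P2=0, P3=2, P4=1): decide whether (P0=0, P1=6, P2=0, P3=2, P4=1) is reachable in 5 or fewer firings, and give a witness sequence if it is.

depth 0: 1 marking
depth 1: 2 markings reached so far
depth 2: 3 markings reached so far
depth 3: 3 markings reached so far
(frontier empty at depth 3; search complete)
target is not among the 3 markings reachable within 5 steps

NO — not reachable within 5 firings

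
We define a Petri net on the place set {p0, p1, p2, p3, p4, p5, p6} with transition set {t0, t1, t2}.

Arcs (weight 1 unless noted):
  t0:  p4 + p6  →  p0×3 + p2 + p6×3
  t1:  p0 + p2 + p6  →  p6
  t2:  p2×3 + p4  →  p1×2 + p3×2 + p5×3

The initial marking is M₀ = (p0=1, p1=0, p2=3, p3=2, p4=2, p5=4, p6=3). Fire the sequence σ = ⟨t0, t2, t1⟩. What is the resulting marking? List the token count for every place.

(p0=3, p1=2, p2=0, p3=4, p4=0, p5=7, p6=5)

step 1: fire t0:  (p0=1, p1=0, p2=3, p3=2, p4=2, p5=4, p6=3) → (p0=4, p1=0, p2=4, p3=2, p4=1, p5=4, p6=5)
step 2: fire t2:  (p0=4, p1=0, p2=4, p3=2, p4=1, p5=4, p6=5) → (p0=4, p1=2, p2=1, p3=4, p4=0, p5=7, p6=5)
step 3: fire t1:  (p0=4, p1=2, p2=1, p3=4, p4=0, p5=7, p6=5) → (p0=3, p1=2, p2=0, p3=4, p4=0, p5=7, p6=5)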